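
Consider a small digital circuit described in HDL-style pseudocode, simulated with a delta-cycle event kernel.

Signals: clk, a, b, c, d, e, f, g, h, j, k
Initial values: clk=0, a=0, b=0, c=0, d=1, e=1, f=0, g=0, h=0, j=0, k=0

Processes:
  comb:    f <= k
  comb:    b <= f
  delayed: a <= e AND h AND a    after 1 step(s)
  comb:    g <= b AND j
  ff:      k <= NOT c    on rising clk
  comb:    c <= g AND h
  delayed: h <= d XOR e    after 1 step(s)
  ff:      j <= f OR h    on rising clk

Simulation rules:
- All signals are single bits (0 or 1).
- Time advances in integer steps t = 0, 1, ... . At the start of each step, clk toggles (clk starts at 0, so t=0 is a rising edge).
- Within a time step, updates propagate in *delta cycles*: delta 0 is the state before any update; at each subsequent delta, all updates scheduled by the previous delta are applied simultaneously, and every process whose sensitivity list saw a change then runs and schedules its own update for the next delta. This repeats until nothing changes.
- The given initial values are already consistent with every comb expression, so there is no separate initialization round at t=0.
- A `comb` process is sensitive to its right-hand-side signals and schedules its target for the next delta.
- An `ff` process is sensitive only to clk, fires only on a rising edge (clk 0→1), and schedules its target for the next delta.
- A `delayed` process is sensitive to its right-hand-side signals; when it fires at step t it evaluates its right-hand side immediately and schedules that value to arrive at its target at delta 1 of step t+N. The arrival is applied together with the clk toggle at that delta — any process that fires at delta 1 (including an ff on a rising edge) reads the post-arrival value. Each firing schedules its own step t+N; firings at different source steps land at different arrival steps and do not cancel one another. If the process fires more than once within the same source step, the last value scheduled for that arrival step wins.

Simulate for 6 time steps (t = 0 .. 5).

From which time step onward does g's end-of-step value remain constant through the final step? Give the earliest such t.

t=0 Δ0: j=0 c=0 f=0 g=0 clk=0 b=0 a=0 h=0 d=1 k=0 e=1
  Δ1: clk:0→1
  Δ2: k:0→1
  Δ3: f:0→1
  Δ4: b:0→1
  (4Δ to stable)
t=1 Δ0: j=0 c=0 f=1 g=0 clk=1 b=1 a=0 h=0 d=1 k=1 e=1
  Δ1: clk:1→0
  (1Δ to stable)
t=2 Δ0: j=0 c=0 f=1 g=0 clk=0 b=1 a=0 h=0 d=1 k=1 e=1
  Δ1: clk:0→1
  Δ2: j:0→1
  Δ3: g:0→1
  (3Δ to stable)
t=3 Δ0: j=1 c=0 f=1 g=1 clk=1 b=1 a=0 h=0 d=1 k=1 e=1
  Δ1: clk:1→0
  (1Δ to stable)
t=4 Δ0: j=1 c=0 f=1 g=1 clk=0 b=1 a=0 h=0 d=1 k=1 e=1
  Δ1: clk:0→1
  (1Δ to stable)
t=5 Δ0: j=1 c=0 f=1 g=1 clk=1 b=1 a=0 h=0 d=1 k=1 e=1
  Δ1: clk:1→0
  (1Δ to stable)

2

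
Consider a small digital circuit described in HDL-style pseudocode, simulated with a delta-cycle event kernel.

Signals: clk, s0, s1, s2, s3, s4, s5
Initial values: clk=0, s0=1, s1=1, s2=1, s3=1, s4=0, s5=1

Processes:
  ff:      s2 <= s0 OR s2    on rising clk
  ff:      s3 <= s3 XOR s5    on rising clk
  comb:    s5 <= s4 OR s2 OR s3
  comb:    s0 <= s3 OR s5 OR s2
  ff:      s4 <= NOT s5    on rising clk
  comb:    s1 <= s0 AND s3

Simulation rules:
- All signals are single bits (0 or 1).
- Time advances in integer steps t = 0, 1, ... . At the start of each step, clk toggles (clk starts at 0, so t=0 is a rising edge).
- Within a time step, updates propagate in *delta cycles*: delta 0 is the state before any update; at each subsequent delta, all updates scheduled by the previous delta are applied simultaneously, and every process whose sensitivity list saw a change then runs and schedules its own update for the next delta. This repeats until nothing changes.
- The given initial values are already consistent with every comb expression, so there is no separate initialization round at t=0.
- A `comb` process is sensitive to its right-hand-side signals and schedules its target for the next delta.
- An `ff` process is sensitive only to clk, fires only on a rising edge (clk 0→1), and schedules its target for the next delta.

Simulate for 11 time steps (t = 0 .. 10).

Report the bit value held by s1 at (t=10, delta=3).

[bits: s1,s0,s3,s4,s5,s2,clk]
t=0: Δ0=1110110 Δ1=1110111 Δ2=1100111 Δ3=0100111 | 3Δ
t=1: Δ0=0100111 Δ1=0100110 | 1Δ
t=2: Δ0=0100110 Δ1=0100111 Δ2=0110111 Δ3=1110111 | 3Δ
t=3: Δ0=1110111 Δ1=1110110 | 1Δ
t=4: Δ0=1110110 Δ1=1110111 Δ2=1100111 Δ3=0100111 | 3Δ
t=5: Δ0=0100111 Δ1=0100110 | 1Δ
t=6: Δ0=0100110 Δ1=0100111 Δ2=0110111 Δ3=1110111 | 3Δ
t=7: Δ0=1110111 Δ1=1110110 | 1Δ
t=8: Δ0=1110110 Δ1=1110111 Δ2=1100111 Δ3=0100111 | 3Δ
t=9: Δ0=0100111 Δ1=0100110 | 1Δ
t=10: Δ0=0100110 Δ1=0100111 Δ2=0110111 Δ3=1110111 | 3Δ

1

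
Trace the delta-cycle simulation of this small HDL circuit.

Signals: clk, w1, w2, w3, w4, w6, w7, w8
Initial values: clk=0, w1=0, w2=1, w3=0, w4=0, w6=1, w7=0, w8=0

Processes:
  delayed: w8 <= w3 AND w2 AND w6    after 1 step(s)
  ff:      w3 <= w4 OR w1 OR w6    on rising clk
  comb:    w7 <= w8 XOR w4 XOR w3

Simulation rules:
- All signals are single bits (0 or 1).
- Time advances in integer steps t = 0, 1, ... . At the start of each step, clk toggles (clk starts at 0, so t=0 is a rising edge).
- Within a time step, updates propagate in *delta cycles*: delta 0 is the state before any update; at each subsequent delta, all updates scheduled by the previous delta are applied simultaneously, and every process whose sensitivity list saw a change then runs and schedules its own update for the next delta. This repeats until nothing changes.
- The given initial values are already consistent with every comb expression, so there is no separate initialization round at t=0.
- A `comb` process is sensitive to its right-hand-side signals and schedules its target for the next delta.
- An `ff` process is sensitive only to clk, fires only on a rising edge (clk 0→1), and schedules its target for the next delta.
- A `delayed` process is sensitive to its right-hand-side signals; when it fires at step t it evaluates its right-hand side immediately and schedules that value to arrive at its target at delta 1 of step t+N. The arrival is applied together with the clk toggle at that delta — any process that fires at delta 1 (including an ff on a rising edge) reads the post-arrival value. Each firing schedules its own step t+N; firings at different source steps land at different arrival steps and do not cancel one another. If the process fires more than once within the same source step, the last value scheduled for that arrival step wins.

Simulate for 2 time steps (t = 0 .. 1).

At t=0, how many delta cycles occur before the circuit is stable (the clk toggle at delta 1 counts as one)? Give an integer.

3

t=0 Δ0: w7=0 w3=0 w1=0 w8=0 w6=1 clk=0 w2=1 w4=0
  Δ1: clk:0→1
  Δ2: w3:0→1
  Δ3: w7:0→1
  (3Δ to stable)
t=1 Δ0: w7=1 w3=1 w1=0 w8=0 w6=1 clk=1 w2=1 w4=0
  Δ1: w8:0→1, clk:1→0
  Δ2: w7:1→0
  (2Δ to stable)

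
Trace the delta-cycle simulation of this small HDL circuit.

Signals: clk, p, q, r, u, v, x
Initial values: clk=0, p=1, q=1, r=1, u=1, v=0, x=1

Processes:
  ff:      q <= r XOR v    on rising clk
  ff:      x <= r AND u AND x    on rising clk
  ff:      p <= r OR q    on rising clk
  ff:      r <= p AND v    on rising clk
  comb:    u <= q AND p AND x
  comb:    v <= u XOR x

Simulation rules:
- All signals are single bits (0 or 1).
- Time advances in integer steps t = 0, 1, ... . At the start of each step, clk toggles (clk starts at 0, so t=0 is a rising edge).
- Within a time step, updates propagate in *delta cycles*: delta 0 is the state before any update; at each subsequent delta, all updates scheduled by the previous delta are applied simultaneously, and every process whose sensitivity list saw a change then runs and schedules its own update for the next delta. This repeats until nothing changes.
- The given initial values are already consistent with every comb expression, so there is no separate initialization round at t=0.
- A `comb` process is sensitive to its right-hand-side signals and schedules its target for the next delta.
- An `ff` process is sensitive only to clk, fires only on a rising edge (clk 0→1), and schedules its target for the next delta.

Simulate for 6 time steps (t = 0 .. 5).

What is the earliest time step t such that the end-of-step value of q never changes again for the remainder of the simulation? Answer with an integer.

[bits: r,p,v,u,q,clk,x]
t=0: Δ0=1101101 Δ1=1101111 Δ2=0101111 | 2Δ
t=1: Δ0=0101111 Δ1=0101101 | 1Δ
t=2: Δ0=0101101 Δ1=0101111 Δ2=0101010 Δ3=0110010 Δ4=0100010 | 4Δ
t=3: Δ0=0100010 Δ1=0100000 | 1Δ
t=4: Δ0=0100000 Δ1=0100010 Δ2=0000010 | 2Δ
t=5: Δ0=0000010 Δ1=0000000 | 1Δ

2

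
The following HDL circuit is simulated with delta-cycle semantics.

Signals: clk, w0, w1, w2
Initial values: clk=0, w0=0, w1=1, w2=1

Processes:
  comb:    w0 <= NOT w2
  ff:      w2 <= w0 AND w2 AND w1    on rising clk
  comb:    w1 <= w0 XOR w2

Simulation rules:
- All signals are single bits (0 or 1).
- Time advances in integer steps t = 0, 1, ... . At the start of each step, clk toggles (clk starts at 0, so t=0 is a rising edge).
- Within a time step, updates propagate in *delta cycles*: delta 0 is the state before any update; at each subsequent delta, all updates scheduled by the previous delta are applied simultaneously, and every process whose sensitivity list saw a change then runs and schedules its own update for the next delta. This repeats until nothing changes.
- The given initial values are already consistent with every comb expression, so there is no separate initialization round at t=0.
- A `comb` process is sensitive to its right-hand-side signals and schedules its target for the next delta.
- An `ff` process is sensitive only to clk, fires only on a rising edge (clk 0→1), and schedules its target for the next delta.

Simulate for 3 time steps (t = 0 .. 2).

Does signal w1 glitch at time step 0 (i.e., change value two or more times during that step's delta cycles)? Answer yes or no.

yes

t=0 Δ0: clk=0 w0=0 w2=1 w1=1
  Δ1: clk:0→1
  Δ2: w2:1→0
  Δ3: w0:0→1, w1:1→0
  Δ4: w1:0→1
  (4Δ to stable)
t=1 Δ0: clk=1 w0=1 w2=0 w1=1
  Δ1: clk:1→0
  (1Δ to stable)
t=2 Δ0: clk=0 w0=1 w2=0 w1=1
  Δ1: clk:0→1
  (1Δ to stable)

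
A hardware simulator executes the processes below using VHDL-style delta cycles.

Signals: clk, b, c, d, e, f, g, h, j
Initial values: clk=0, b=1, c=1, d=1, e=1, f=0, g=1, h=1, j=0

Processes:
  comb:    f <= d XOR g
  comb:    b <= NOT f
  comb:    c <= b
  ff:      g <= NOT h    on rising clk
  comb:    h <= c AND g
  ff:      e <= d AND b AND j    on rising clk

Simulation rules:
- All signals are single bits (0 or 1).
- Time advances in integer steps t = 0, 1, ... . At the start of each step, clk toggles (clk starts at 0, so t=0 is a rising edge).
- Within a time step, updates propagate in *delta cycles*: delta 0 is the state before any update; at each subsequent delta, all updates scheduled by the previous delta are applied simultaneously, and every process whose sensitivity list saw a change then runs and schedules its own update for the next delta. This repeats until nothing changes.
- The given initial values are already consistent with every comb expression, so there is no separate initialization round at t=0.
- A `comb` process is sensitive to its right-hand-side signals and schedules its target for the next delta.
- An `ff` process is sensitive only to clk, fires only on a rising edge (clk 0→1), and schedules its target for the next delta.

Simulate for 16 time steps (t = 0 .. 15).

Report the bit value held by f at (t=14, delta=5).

0

t0.Δ0 h=1 d=1 j=0 e=1 c=1 f=0 clk=0 b=1 g=1
t0.Δ1 h=1 d=1 j=0 e=1 c=1 f=0 clk=1 b=1 g=1
t0.Δ2 h=1 d=1 j=0 e=0 c=1 f=0 clk=1 b=1 g=0
t0.Δ3 h=0 d=1 j=0 e=0 c=1 f=1 clk=1 b=1 g=0
t0.Δ4 h=0 d=1 j=0 e=0 c=1 f=1 clk=1 b=0 g=0
t0.Δ5 h=0 d=1 j=0 e=0 c=0 f=1 clk=1 b=0 g=0
t1.Δ0 h=0 d=1 j=0 e=0 c=0 f=1 clk=1 b=0 g=0
t1.Δ1 h=0 d=1 j=0 e=0 c=0 f=1 clk=0 b=0 g=0
t2.Δ0 h=0 d=1 j=0 e=0 c=0 f=1 clk=0 b=0 g=0
t2.Δ1 h=0 d=1 j=0 e=0 c=0 f=1 clk=1 b=0 g=0
t2.Δ2 h=0 d=1 j=0 e=0 c=0 f=1 clk=1 b=0 g=1
t2.Δ3 h=0 d=1 j=0 e=0 c=0 f=0 clk=1 b=0 g=1
t2.Δ4 h=0 d=1 j=0 e=0 c=0 f=0 clk=1 b=1 g=1
t2.Δ5 h=0 d=1 j=0 e=0 c=1 f=0 clk=1 b=1 g=1
t2.Δ6 h=1 d=1 j=0 e=0 c=1 f=0 clk=1 b=1 g=1
t3.Δ0 h=1 d=1 j=0 e=0 c=1 f=0 clk=1 b=1 g=1
t3.Δ1 h=1 d=1 j=0 e=0 c=1 f=0 clk=0 b=1 g=1
t4.Δ0 h=1 d=1 j=0 e=0 c=1 f=0 clk=0 b=1 g=1
t4.Δ1 h=1 d=1 j=0 e=0 c=1 f=0 clk=1 b=1 g=1
t4.Δ2 h=1 d=1 j=0 e=0 c=1 f=0 clk=1 b=1 g=0
t4.Δ3 h=0 d=1 j=0 e=0 c=1 f=1 clk=1 b=1 g=0
t4.Δ4 h=0 d=1 j=0 e=0 c=1 f=1 clk=1 b=0 g=0
t4.Δ5 h=0 d=1 j=0 e=0 c=0 f=1 clk=1 b=0 g=0
t5.Δ0 h=0 d=1 j=0 e=0 c=0 f=1 clk=1 b=0 g=0
t5.Δ1 h=0 d=1 j=0 e=0 c=0 f=1 clk=0 b=0 g=0
t6.Δ0 h=0 d=1 j=0 e=0 c=0 f=1 clk=0 b=0 g=0
t6.Δ1 h=0 d=1 j=0 e=0 c=0 f=1 clk=1 b=0 g=0
t6.Δ2 h=0 d=1 j=0 e=0 c=0 f=1 clk=1 b=0 g=1
t6.Δ3 h=0 d=1 j=0 e=0 c=0 f=0 clk=1 b=0 g=1
t6.Δ4 h=0 d=1 j=0 e=0 c=0 f=0 clk=1 b=1 g=1
t6.Δ5 h=0 d=1 j=0 e=0 c=1 f=0 clk=1 b=1 g=1
t6.Δ6 h=1 d=1 j=0 e=0 c=1 f=0 clk=1 b=1 g=1
t7.Δ0 h=1 d=1 j=0 e=0 c=1 f=0 clk=1 b=1 g=1
t7.Δ1 h=1 d=1 j=0 e=0 c=1 f=0 clk=0 b=1 g=1
t8.Δ0 h=1 d=1 j=0 e=0 c=1 f=0 clk=0 b=1 g=1
t8.Δ1 h=1 d=1 j=0 e=0 c=1 f=0 clk=1 b=1 g=1
t8.Δ2 h=1 d=1 j=0 e=0 c=1 f=0 clk=1 b=1 g=0
t8.Δ3 h=0 d=1 j=0 e=0 c=1 f=1 clk=1 b=1 g=0
t8.Δ4 h=0 d=1 j=0 e=0 c=1 f=1 clk=1 b=0 g=0
t8.Δ5 h=0 d=1 j=0 e=0 c=0 f=1 clk=1 b=0 g=0
t9.Δ0 h=0 d=1 j=0 e=0 c=0 f=1 clk=1 b=0 g=0
t9.Δ1 h=0 d=1 j=0 e=0 c=0 f=1 clk=0 b=0 g=0
t10.Δ0 h=0 d=1 j=0 e=0 c=0 f=1 clk=0 b=0 g=0
t10.Δ1 h=0 d=1 j=0 e=0 c=0 f=1 clk=1 b=0 g=0
t10.Δ2 h=0 d=1 j=0 e=0 c=0 f=1 clk=1 b=0 g=1
t10.Δ3 h=0 d=1 j=0 e=0 c=0 f=0 clk=1 b=0 g=1
t10.Δ4 h=0 d=1 j=0 e=0 c=0 f=0 clk=1 b=1 g=1
t10.Δ5 h=0 d=1 j=0 e=0 c=1 f=0 clk=1 b=1 g=1
t10.Δ6 h=1 d=1 j=0 e=0 c=1 f=0 clk=1 b=1 g=1
t11.Δ0 h=1 d=1 j=0 e=0 c=1 f=0 clk=1 b=1 g=1
t11.Δ1 h=1 d=1 j=0 e=0 c=1 f=0 clk=0 b=1 g=1
t12.Δ0 h=1 d=1 j=0 e=0 c=1 f=0 clk=0 b=1 g=1
t12.Δ1 h=1 d=1 j=0 e=0 c=1 f=0 clk=1 b=1 g=1
t12.Δ2 h=1 d=1 j=0 e=0 c=1 f=0 clk=1 b=1 g=0
t12.Δ3 h=0 d=1 j=0 e=0 c=1 f=1 clk=1 b=1 g=0
t12.Δ4 h=0 d=1 j=0 e=0 c=1 f=1 clk=1 b=0 g=0
t12.Δ5 h=0 d=1 j=0 e=0 c=0 f=1 clk=1 b=0 g=0
t13.Δ0 h=0 d=1 j=0 e=0 c=0 f=1 clk=1 b=0 g=0
t13.Δ1 h=0 d=1 j=0 e=0 c=0 f=1 clk=0 b=0 g=0
t14.Δ0 h=0 d=1 j=0 e=0 c=0 f=1 clk=0 b=0 g=0
t14.Δ1 h=0 d=1 j=0 e=0 c=0 f=1 clk=1 b=0 g=0
t14.Δ2 h=0 d=1 j=0 e=0 c=0 f=1 clk=1 b=0 g=1
t14.Δ3 h=0 d=1 j=0 e=0 c=0 f=0 clk=1 b=0 g=1
t14.Δ4 h=0 d=1 j=0 e=0 c=0 f=0 clk=1 b=1 g=1
t14.Δ5 h=0 d=1 j=0 e=0 c=1 f=0 clk=1 b=1 g=1
t14.Δ6 h=1 d=1 j=0 e=0 c=1 f=0 clk=1 b=1 g=1
t15.Δ0 h=1 d=1 j=0 e=0 c=1 f=0 clk=1 b=1 g=1
t15.Δ1 h=1 d=1 j=0 e=0 c=1 f=0 clk=0 b=1 g=1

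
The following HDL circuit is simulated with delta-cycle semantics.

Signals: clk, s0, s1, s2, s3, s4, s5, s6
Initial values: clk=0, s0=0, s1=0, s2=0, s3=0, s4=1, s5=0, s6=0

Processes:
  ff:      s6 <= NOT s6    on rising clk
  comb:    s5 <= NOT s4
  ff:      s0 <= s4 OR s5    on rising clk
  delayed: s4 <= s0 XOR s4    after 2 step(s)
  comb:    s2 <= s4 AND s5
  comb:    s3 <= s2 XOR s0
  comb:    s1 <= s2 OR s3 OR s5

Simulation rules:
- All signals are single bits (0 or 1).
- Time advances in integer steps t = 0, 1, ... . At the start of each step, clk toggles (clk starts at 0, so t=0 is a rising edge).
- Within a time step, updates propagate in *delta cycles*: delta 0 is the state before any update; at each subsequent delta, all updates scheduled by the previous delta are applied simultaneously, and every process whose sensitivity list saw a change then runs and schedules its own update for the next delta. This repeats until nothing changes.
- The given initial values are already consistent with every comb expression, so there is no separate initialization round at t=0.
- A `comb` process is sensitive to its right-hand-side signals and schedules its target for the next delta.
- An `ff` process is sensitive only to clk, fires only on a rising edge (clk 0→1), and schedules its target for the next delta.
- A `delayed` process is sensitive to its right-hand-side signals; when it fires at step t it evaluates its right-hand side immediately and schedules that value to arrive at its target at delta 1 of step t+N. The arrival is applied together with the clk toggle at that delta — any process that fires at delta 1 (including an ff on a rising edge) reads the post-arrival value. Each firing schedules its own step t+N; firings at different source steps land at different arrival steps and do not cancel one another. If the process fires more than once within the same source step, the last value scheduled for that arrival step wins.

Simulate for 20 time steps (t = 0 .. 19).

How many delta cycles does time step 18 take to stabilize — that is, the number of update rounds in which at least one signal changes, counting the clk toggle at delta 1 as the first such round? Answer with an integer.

t=0 Δ0: clk=0 s0=0 s4=1 s3=0 s5=0 s6=0 s1=0 s2=0
  Δ1: clk:0→1
  Δ2: s0:0→1, s6:0→1
  Δ3: s3:0→1
  Δ4: s1:0→1
  (4Δ to stable)
t=1 Δ0: clk=1 s0=1 s4=1 s3=1 s5=0 s6=1 s1=1 s2=0
  Δ1: clk:1→0
  (1Δ to stable)
t=2 Δ0: clk=0 s0=1 s4=1 s3=1 s5=0 s6=1 s1=1 s2=0
  Δ1: clk:0→1, s4:1→0
  Δ2: s0:1→0, s5:0→1, s6:1→0
  Δ3: s3:1→0
  (3Δ to stable)
t=3 Δ0: clk=1 s0=0 s4=0 s3=0 s5=1 s6=0 s1=1 s2=0
  Δ1: clk:1→0
  (1Δ to stable)
t=4 Δ0: clk=0 s0=0 s4=0 s3=0 s5=1 s6=0 s1=1 s2=0
  Δ1: clk:0→1
  Δ2: s0:0→1, s6:0→1
  Δ3: s3:0→1
  (3Δ to stable)
t=5 Δ0: clk=1 s0=1 s4=0 s3=1 s5=1 s6=1 s1=1 s2=0
  Δ1: clk:1→0
  (1Δ to stable)
t=6 Δ0: clk=0 s0=1 s4=0 s3=1 s5=1 s6=1 s1=1 s2=0
  Δ1: clk:0→1, s4:0→1
  Δ2: s5:1→0, s6:1→0, s2:0→1
  Δ3: s3:1→0, s2:1→0
  Δ4: s3:0→1, s1:1→0
  Δ5: s1:0→1
  (5Δ to stable)
t=7 Δ0: clk=1 s0=1 s4=1 s3=1 s5=0 s6=0 s1=1 s2=0
  Δ1: clk:1→0
  (1Δ to stable)
t=8 Δ0: clk=0 s0=1 s4=1 s3=1 s5=0 s6=0 s1=1 s2=0
  Δ1: clk:0→1, s4:1→0
  Δ2: s0:1→0, s5:0→1, s6:0→1
  Δ3: s3:1→0
  (3Δ to stable)
t=9 Δ0: clk=1 s0=0 s4=0 s3=0 s5=1 s6=1 s1=1 s2=0
  Δ1: clk:1→0
  (1Δ to stable)
t=10 Δ0: clk=0 s0=0 s4=0 s3=0 s5=1 s6=1 s1=1 s2=0
  Δ1: clk:0→1
  Δ2: s0:0→1, s6:1→0
  Δ3: s3:0→1
  (3Δ to stable)
t=11 Δ0: clk=1 s0=1 s4=0 s3=1 s5=1 s6=0 s1=1 s2=0
  Δ1: clk:1→0
  (1Δ to stable)
t=12 Δ0: clk=0 s0=1 s4=0 s3=1 s5=1 s6=0 s1=1 s2=0
  Δ1: clk:0→1, s4:0→1
  Δ2: s5:1→0, s6:0→1, s2:0→1
  Δ3: s3:1→0, s2:1→0
  Δ4: s3:0→1, s1:1→0
  Δ5: s1:0→1
  (5Δ to stable)
t=13 Δ0: clk=1 s0=1 s4=1 s3=1 s5=0 s6=1 s1=1 s2=0
  Δ1: clk:1→0
  (1Δ to stable)
t=14 Δ0: clk=0 s0=1 s4=1 s3=1 s5=0 s6=1 s1=1 s2=0
  Δ1: clk:0→1, s4:1→0
  Δ2: s0:1→0, s5:0→1, s6:1→0
  Δ3: s3:1→0
  (3Δ to stable)
t=15 Δ0: clk=1 s0=0 s4=0 s3=0 s5=1 s6=0 s1=1 s2=0
  Δ1: clk:1→0
  (1Δ to stable)
t=16 Δ0: clk=0 s0=0 s4=0 s3=0 s5=1 s6=0 s1=1 s2=0
  Δ1: clk:0→1
  Δ2: s0:0→1, s6:0→1
  Δ3: s3:0→1
  (3Δ to stable)
t=17 Δ0: clk=1 s0=1 s4=0 s3=1 s5=1 s6=1 s1=1 s2=0
  Δ1: clk:1→0
  (1Δ to stable)
t=18 Δ0: clk=0 s0=1 s4=0 s3=1 s5=1 s6=1 s1=1 s2=0
  Δ1: clk:0→1, s4:0→1
  Δ2: s5:1→0, s6:1→0, s2:0→1
  Δ3: s3:1→0, s2:1→0
  Δ4: s3:0→1, s1:1→0
  Δ5: s1:0→1
  (5Δ to stable)
t=19 Δ0: clk=1 s0=1 s4=1 s3=1 s5=0 s6=0 s1=1 s2=0
  Δ1: clk:1→0
  (1Δ to stable)

5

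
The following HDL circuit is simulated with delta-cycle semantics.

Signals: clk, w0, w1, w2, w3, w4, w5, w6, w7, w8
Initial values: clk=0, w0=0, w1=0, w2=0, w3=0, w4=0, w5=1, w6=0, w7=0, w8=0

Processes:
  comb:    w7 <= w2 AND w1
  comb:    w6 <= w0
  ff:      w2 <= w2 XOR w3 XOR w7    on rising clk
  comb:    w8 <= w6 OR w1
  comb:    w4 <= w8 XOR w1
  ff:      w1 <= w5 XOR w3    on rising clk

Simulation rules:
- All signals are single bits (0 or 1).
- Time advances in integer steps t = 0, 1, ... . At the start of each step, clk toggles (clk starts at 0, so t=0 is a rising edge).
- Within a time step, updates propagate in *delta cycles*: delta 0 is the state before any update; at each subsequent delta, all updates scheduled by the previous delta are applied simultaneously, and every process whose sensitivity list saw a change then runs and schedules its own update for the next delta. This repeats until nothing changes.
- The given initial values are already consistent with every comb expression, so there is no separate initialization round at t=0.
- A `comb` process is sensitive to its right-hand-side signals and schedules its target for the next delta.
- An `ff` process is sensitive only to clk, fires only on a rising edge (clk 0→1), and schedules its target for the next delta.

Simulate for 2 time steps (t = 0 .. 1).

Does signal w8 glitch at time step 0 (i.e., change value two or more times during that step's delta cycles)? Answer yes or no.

no

t=0 Δ0: w5=1 w6=0 clk=0 w2=0 w0=0 w8=0 w1=0 w3=0 w7=0 w4=0
  Δ1: clk:0→1
  Δ2: w1:0→1
  Δ3: w8:0→1, w4:0→1
  Δ4: w4:1→0
  (4Δ to stable)
t=1 Δ0: w5=1 w6=0 clk=1 w2=0 w0=0 w8=1 w1=1 w3=0 w7=0 w4=0
  Δ1: clk:1→0
  (1Δ to stable)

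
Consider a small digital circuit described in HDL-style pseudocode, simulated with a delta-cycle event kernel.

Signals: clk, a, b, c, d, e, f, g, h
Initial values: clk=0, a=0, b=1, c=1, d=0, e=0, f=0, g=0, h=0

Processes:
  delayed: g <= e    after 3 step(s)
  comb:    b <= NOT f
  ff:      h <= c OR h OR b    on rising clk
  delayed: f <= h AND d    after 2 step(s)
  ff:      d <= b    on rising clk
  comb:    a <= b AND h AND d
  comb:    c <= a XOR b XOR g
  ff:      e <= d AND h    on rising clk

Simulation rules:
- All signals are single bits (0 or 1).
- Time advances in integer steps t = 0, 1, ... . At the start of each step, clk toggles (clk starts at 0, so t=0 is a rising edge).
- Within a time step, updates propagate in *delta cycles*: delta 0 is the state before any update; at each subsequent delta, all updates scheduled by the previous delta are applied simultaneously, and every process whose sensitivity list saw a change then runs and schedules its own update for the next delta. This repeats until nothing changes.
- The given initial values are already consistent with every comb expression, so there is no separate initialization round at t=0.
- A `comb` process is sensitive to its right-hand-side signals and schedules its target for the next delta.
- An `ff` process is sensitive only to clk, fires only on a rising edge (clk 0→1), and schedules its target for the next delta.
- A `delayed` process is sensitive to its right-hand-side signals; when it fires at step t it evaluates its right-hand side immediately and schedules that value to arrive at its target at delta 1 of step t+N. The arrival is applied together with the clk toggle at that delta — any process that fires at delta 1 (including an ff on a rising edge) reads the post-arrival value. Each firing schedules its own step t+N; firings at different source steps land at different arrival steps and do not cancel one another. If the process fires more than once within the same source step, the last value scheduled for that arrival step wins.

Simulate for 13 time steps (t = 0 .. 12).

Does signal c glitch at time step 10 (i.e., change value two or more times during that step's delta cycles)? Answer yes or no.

[bits: d,f,e,c,a,clk,g,h,b]
t=0: Δ0=000100001 Δ1=000101001 Δ2=100101011 Δ3=100111011 Δ4=100011011 | 4Δ
t=1: Δ0=100011011 Δ1=100010011 | 1Δ
t=2: Δ0=100010011 Δ1=110011011 Δ2=111011010 Δ3=111101010 Δ4=111001010 | 4Δ
t=3: Δ0=111001010 Δ1=111000010 | 1Δ
t=4: Δ0=111000010 Δ1=111001010 Δ2=011001010 | 2Δ
t=5: Δ0=011001010 Δ1=011000110 Δ2=011100110 | 2Δ
t=6: Δ0=011100110 Δ1=001101110 Δ2=000101111 Δ3=000001111 | 3Δ
t=7: Δ0=000001111 Δ1=000000111 | 1Δ
t=8: Δ0=000000111 Δ1=000001111 Δ2=100001111 Δ3=100011111 Δ4=100111111 | 4Δ
t=9: Δ0=100111111 Δ1=100110011 Δ2=100010011 | 2Δ
t=10: Δ0=100010011 Δ1=110011011 Δ2=111011010 Δ3=111101010 Δ4=111001010 | 4Δ
t=11: Δ0=111001010 Δ1=111000010 | 1Δ
t=12: Δ0=111000010 Δ1=111001010 Δ2=011001010 | 2Δ

yes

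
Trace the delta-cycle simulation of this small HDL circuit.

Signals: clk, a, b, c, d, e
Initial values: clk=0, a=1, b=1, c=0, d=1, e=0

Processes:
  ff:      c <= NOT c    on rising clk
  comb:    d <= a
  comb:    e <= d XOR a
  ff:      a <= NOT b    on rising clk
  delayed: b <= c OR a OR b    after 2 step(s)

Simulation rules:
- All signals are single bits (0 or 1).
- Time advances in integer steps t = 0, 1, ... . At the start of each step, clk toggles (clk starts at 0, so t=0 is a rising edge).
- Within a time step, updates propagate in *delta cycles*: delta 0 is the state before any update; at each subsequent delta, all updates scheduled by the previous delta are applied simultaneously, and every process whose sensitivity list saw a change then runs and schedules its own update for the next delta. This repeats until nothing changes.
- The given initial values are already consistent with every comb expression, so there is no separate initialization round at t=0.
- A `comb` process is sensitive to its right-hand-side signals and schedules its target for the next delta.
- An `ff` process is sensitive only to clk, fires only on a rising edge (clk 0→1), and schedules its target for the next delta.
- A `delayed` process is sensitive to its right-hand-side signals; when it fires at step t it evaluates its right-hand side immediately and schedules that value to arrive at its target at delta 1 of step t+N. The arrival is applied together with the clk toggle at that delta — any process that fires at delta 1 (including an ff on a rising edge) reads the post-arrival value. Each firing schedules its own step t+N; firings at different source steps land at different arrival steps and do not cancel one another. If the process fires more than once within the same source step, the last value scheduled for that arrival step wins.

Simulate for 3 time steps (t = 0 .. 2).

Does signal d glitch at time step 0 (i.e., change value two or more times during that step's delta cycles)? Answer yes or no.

no

t=0 Δ0: c=0 e=0 clk=0 d=1 b=1 a=1
  Δ1: clk:0→1
  Δ2: c:0→1, a:1→0
  Δ3: e:0→1, d:1→0
  Δ4: e:1→0
  (4Δ to stable)
t=1 Δ0: c=1 e=0 clk=1 d=0 b=1 a=0
  Δ1: clk:1→0
  (1Δ to stable)
t=2 Δ0: c=1 e=0 clk=0 d=0 b=1 a=0
  Δ1: clk:0→1
  Δ2: c:1→0
  (2Δ to stable)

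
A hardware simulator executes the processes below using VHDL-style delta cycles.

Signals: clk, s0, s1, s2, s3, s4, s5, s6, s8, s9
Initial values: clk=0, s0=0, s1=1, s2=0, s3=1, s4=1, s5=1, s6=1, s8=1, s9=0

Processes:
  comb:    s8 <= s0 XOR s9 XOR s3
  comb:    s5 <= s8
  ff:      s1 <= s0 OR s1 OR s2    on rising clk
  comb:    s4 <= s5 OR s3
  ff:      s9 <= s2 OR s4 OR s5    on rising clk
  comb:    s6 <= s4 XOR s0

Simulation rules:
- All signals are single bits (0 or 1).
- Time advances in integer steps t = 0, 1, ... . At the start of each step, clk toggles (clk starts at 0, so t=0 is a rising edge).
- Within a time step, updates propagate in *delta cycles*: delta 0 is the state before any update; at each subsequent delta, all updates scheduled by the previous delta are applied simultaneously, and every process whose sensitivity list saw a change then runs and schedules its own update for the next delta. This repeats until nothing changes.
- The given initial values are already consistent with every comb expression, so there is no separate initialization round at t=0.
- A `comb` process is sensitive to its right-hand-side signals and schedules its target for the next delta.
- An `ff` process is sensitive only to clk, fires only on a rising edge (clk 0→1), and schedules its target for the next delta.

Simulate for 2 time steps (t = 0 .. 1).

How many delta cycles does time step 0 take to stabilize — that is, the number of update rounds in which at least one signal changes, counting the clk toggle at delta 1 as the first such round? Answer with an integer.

t=0 Δ0: clk=0 s1=1 s2=0 s0=0 s5=1 s9=0 s4=1 s6=1 s8=1 s3=1
  Δ1: clk:0→1
  Δ2: s9:0→1
  Δ3: s8:1→0
  Δ4: s5:1→0
  (4Δ to stable)
t=1 Δ0: clk=1 s1=1 s2=0 s0=0 s5=0 s9=1 s4=1 s6=1 s8=0 s3=1
  Δ1: clk:1→0
  (1Δ to stable)

4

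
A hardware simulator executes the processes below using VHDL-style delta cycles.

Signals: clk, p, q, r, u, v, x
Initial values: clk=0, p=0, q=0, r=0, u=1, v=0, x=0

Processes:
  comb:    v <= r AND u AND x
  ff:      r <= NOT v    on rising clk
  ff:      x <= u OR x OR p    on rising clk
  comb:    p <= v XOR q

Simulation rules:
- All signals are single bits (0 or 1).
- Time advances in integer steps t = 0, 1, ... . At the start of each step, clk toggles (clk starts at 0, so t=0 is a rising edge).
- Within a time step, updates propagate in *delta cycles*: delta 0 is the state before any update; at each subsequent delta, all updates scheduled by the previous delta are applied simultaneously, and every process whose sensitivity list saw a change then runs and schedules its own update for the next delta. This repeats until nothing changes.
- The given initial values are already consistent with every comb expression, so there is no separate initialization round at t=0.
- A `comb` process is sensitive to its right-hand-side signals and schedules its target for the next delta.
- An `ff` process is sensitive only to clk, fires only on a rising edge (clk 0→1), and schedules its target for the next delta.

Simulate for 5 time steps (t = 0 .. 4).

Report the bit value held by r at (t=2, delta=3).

0

t=0 Δ0: clk=0 q=0 v=0 x=0 p=0 r=0 u=1
  Δ1: clk:0→1
  Δ2: x:0→1, r:0→1
  Δ3: v:0→1
  Δ4: p:0→1
  (4Δ to stable)
t=1 Δ0: clk=1 q=0 v=1 x=1 p=1 r=1 u=1
  Δ1: clk:1→0
  (1Δ to stable)
t=2 Δ0: clk=0 q=0 v=1 x=1 p=1 r=1 u=1
  Δ1: clk:0→1
  Δ2: r:1→0
  Δ3: v:1→0
  Δ4: p:1→0
  (4Δ to stable)
t=3 Δ0: clk=1 q=0 v=0 x=1 p=0 r=0 u=1
  Δ1: clk:1→0
  (1Δ to stable)
t=4 Δ0: clk=0 q=0 v=0 x=1 p=0 r=0 u=1
  Δ1: clk:0→1
  Δ2: r:0→1
  Δ3: v:0→1
  Δ4: p:0→1
  (4Δ to stable)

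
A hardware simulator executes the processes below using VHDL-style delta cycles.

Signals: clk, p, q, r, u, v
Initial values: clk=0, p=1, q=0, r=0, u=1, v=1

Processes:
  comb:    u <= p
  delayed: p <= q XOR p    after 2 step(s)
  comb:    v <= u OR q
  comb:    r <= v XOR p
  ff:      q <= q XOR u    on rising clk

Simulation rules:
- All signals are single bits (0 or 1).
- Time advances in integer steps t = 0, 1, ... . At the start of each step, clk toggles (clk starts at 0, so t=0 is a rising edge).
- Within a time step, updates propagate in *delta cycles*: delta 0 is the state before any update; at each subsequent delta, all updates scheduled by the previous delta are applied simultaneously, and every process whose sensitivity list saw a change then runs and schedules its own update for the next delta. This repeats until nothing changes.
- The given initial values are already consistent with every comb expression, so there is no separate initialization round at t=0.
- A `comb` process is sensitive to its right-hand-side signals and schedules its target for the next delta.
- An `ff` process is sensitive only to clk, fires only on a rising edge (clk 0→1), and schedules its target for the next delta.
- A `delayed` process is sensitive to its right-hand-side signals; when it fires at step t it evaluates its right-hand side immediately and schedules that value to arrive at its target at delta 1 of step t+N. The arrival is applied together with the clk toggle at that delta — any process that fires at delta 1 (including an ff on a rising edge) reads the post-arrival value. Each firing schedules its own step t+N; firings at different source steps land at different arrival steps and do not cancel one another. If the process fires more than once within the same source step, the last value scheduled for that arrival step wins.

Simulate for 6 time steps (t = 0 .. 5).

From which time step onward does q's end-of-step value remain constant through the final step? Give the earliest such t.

t=0 Δ0: q=0 v=1 u=1 p=1 r=0 clk=0
  Δ1: clk:0→1
  Δ2: q:0→1
  (2Δ to stable)
t=1 Δ0: q=1 v=1 u=1 p=1 r=0 clk=1
  Δ1: clk:1→0
  (1Δ to stable)
t=2 Δ0: q=1 v=1 u=1 p=1 r=0 clk=0
  Δ1: p:1→0, clk:0→1
  Δ2: q:1→0, u:1→0, r:0→1
  Δ3: v:1→0
  Δ4: r:1→0
  (4Δ to stable)
t=3 Δ0: q=0 v=0 u=0 p=0 r=0 clk=1
  Δ1: clk:1→0
  (1Δ to stable)
t=4 Δ0: q=0 v=0 u=0 p=0 r=0 clk=0
  Δ1: clk:0→1
  (1Δ to stable)
t=5 Δ0: q=0 v=0 u=0 p=0 r=0 clk=1
  Δ1: clk:1→0
  (1Δ to stable)

2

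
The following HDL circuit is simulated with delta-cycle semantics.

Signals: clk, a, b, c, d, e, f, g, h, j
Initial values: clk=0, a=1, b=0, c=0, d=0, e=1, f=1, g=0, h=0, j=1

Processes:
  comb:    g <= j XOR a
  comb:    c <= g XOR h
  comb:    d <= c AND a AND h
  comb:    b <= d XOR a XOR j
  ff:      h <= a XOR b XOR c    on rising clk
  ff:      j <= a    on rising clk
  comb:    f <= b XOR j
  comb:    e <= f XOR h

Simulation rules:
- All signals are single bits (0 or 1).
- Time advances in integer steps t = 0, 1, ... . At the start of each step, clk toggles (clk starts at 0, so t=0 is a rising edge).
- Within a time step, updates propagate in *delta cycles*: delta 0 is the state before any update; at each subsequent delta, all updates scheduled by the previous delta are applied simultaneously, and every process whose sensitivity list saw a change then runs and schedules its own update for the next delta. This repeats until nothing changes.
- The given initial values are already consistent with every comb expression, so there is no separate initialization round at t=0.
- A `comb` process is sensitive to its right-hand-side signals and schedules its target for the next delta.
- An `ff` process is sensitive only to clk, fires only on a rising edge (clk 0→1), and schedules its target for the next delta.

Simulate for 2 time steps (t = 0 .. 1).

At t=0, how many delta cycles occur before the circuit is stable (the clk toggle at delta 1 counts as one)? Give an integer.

[bits: c,j,e,g,clk,d,h,a,b,f]
t=0: Δ0=0110000101 Δ1=0110100101 Δ2=0110101101 Δ3=1100101101 Δ4=1100111101 Δ5=1100111111 Δ6=1100111110 Δ7=1110111110 | 7Δ
t=1: Δ0=1110111110 Δ1=1110011110 | 1Δ

7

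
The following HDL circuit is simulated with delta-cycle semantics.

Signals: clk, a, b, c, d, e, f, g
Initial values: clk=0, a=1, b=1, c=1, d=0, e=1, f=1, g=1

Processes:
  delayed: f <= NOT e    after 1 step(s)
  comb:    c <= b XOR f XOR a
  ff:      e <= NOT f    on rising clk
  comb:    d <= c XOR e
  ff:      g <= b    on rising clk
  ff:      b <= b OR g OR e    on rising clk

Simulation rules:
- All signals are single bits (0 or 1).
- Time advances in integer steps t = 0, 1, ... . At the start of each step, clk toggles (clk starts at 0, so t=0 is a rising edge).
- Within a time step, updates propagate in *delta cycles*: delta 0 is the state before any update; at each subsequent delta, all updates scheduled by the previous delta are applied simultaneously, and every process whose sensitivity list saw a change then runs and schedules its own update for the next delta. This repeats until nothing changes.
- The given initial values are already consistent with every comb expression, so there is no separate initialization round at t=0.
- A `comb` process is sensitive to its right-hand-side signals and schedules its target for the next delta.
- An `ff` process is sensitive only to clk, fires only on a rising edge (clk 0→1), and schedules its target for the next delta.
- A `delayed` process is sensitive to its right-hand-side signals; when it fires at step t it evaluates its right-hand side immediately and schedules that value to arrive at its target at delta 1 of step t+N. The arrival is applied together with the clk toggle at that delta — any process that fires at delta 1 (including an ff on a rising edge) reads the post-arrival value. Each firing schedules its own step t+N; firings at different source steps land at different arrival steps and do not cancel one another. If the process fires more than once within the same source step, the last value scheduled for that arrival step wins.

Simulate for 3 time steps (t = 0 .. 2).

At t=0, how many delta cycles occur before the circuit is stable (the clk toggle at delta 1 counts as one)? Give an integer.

3

[bits: a,f,g,clk,c,b,d,e]
t=0: Δ0=11101101 Δ1=11111101 Δ2=11111100 Δ3=11111110 | 3Δ
t=1: Δ0=11111110 Δ1=11101110 | 1Δ
t=2: Δ0=11101110 Δ1=11111110 | 1Δ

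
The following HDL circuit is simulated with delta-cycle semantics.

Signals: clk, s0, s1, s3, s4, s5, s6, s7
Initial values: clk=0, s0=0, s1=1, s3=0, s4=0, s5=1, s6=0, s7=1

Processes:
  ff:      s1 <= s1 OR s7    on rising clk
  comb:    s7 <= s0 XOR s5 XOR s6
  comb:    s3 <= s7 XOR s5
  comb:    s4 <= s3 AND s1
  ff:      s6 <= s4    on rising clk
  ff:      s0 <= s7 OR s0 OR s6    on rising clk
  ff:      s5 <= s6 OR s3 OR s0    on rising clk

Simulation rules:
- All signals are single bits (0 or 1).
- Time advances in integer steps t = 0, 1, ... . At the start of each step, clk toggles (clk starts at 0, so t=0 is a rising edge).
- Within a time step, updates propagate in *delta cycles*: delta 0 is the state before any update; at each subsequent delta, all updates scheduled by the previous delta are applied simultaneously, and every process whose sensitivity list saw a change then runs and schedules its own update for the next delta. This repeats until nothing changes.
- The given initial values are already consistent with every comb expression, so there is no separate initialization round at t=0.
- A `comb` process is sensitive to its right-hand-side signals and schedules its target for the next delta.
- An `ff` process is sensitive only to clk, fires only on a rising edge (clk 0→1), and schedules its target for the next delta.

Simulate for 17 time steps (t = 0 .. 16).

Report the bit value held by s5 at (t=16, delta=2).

1

t=0 Δ0: s1=1 s5=1 s4=0 s3=0 s0=0 s7=1 s6=0 clk=0
  Δ1: clk:0→1
  Δ2: s5:1→0, s0:0→1
  Δ3: s3:0→1
  Δ4: s4:0→1
  (4Δ to stable)
t=1 Δ0: s1=1 s5=0 s4=1 s3=1 s0=1 s7=1 s6=0 clk=1
  Δ1: clk:1→0
  (1Δ to stable)
t=2 Δ0: s1=1 s5=0 s4=1 s3=1 s0=1 s7=1 s6=0 clk=0
  Δ1: clk:0→1
  Δ2: s5:0→1, s6:0→1
  Δ3: s3:1→0
  Δ4: s4:1→0
  (4Δ to stable)
t=3 Δ0: s1=1 s5=1 s4=0 s3=0 s0=1 s7=1 s6=1 clk=1
  Δ1: clk:1→0
  (1Δ to stable)
t=4 Δ0: s1=1 s5=1 s4=0 s3=0 s0=1 s7=1 s6=1 clk=0
  Δ1: clk:0→1
  Δ2: s6:1→0
  Δ3: s7:1→0
  Δ4: s3:0→1
  Δ5: s4:0→1
  (5Δ to stable)
t=5 Δ0: s1=1 s5=1 s4=1 s3=1 s0=1 s7=0 s6=0 clk=1
  Δ1: clk:1→0
  (1Δ to stable)
t=6 Δ0: s1=1 s5=1 s4=1 s3=1 s0=1 s7=0 s6=0 clk=0
  Δ1: clk:0→1
  Δ2: s6:0→1
  Δ3: s7:0→1
  Δ4: s3:1→0
  Δ5: s4:1→0
  (5Δ to stable)
t=7 Δ0: s1=1 s5=1 s4=0 s3=0 s0=1 s7=1 s6=1 clk=1
  Δ1: clk:1→0
  (1Δ to stable)
t=8 Δ0: s1=1 s5=1 s4=0 s3=0 s0=1 s7=1 s6=1 clk=0
  Δ1: clk:0→1
  Δ2: s6:1→0
  Δ3: s7:1→0
  Δ4: s3:0→1
  Δ5: s4:0→1
  (5Δ to stable)
t=9 Δ0: s1=1 s5=1 s4=1 s3=1 s0=1 s7=0 s6=0 clk=1
  Δ1: clk:1→0
  (1Δ to stable)
t=10 Δ0: s1=1 s5=1 s4=1 s3=1 s0=1 s7=0 s6=0 clk=0
  Δ1: clk:0→1
  Δ2: s6:0→1
  Δ3: s7:0→1
  Δ4: s3:1→0
  Δ5: s4:1→0
  (5Δ to stable)
t=11 Δ0: s1=1 s5=1 s4=0 s3=0 s0=1 s7=1 s6=1 clk=1
  Δ1: clk:1→0
  (1Δ to stable)
t=12 Δ0: s1=1 s5=1 s4=0 s3=0 s0=1 s7=1 s6=1 clk=0
  Δ1: clk:0→1
  Δ2: s6:1→0
  Δ3: s7:1→0
  Δ4: s3:0→1
  Δ5: s4:0→1
  (5Δ to stable)
t=13 Δ0: s1=1 s5=1 s4=1 s3=1 s0=1 s7=0 s6=0 clk=1
  Δ1: clk:1→0
  (1Δ to stable)
t=14 Δ0: s1=1 s5=1 s4=1 s3=1 s0=1 s7=0 s6=0 clk=0
  Δ1: clk:0→1
  Δ2: s6:0→1
  Δ3: s7:0→1
  Δ4: s3:1→0
  Δ5: s4:1→0
  (5Δ to stable)
t=15 Δ0: s1=1 s5=1 s4=0 s3=0 s0=1 s7=1 s6=1 clk=1
  Δ1: clk:1→0
  (1Δ to stable)
t=16 Δ0: s1=1 s5=1 s4=0 s3=0 s0=1 s7=1 s6=1 clk=0
  Δ1: clk:0→1
  Δ2: s6:1→0
  Δ3: s7:1→0
  Δ4: s3:0→1
  Δ5: s4:0→1
  (5Δ to stable)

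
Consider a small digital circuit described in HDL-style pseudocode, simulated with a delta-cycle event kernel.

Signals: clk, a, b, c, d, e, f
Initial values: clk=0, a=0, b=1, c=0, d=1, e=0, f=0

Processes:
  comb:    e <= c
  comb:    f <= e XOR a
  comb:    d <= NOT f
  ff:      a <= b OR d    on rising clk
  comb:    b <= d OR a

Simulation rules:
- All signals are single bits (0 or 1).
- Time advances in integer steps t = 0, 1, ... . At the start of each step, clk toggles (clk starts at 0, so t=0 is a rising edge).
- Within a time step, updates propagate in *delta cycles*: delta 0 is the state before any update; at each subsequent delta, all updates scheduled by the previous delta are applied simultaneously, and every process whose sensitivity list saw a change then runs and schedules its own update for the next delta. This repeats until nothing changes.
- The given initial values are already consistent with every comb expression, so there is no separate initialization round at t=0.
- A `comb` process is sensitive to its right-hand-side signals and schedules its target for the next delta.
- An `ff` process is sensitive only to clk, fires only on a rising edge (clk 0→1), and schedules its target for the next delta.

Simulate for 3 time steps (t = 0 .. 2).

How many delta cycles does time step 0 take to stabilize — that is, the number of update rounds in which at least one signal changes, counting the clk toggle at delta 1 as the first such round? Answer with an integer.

4

[bits: f,a,b,clk,d,e,c]
t=0: Δ0=0010100 Δ1=0011100 Δ2=0111100 Δ3=1111100 Δ4=1111000 | 4Δ
t=1: Δ0=1111000 Δ1=1110000 | 1Δ
t=2: Δ0=1110000 Δ1=1111000 | 1Δ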